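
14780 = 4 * 3695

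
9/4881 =3/1627 = 0.00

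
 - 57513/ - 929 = 61 + 844/929 = 61.91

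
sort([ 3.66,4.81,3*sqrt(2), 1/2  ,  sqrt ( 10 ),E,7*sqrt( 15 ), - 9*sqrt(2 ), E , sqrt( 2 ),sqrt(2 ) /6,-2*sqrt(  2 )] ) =[ - 9*sqrt( 2), - 2*sqrt(2 ),sqrt (2 ) /6, 1/2,sqrt ( 2 ), E, E,sqrt(10 ),3.66,  3*sqrt( 2 ),4.81, 7*sqrt(15 ) ] 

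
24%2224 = 24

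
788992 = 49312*16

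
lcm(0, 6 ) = 0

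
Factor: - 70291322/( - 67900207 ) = 2^1*31^1*419^( - 1 )*162053^(  -  1)*1133731^1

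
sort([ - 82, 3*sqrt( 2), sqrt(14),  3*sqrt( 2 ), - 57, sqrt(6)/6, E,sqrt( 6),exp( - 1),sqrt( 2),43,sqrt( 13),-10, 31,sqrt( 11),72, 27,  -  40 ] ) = [ - 82, - 57, - 40, - 10,exp( - 1),  sqrt( 6)/6,sqrt( 2), sqrt( 6),E,sqrt(11 ),sqrt(13), sqrt(14),3*sqrt (2 ), 3*sqrt(2),27,31,43,72]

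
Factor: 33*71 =2343= 3^1*11^1*71^1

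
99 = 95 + 4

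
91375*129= 11787375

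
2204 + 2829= 5033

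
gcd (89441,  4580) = 1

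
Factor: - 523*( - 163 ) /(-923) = - 85249/923=- 13^( - 1 ) * 71^( - 1 ) * 163^1 *523^1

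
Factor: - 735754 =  - 2^1*31^1*11867^1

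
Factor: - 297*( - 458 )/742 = 68013/371 = 3^3*7^(-1)*11^1*53^ (- 1)*229^1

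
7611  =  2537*3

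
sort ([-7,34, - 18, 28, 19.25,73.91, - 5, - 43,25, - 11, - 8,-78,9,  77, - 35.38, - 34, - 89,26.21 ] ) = [-89, - 78, - 43, - 35.38, - 34, - 18, - 11,-8, - 7, - 5, 9, 19.25, 25, 26.21,  28,34 , 73.91, 77 ]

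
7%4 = 3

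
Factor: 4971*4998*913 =22683537954 = 2^1*3^2*7^2*11^1*17^1*83^1 * 1657^1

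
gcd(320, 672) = 32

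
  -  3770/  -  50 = 75+2/5=75.40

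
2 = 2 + 0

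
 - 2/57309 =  - 2/57309= -  0.00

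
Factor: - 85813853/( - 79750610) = 2^(- 1) *5^( - 1 )*43^1 * 101^( - 1 )* 179^1*281^( - 2 )*11149^1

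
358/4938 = 179/2469 = 0.07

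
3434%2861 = 573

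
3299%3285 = 14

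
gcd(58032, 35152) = 208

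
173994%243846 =173994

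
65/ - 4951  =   - 65/4951= - 0.01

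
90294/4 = 45147/2 = 22573.50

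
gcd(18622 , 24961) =1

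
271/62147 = 271/62147 = 0.00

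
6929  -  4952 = 1977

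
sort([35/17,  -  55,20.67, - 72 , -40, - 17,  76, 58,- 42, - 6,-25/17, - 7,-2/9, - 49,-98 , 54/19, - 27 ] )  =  [ - 98,- 72,-55,  -  49,-42,-40,- 27, - 17, - 7, - 6,-25/17, - 2/9, 35/17, 54/19, 20.67 , 58,76 ] 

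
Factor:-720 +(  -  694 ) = - 2^1*7^1 *101^1 =- 1414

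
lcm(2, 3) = 6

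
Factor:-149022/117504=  - 487/384  =  -2^( - 7 ) * 3^( - 1)*487^1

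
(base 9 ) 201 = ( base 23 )72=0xa3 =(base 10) 163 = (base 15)ad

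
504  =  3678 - 3174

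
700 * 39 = 27300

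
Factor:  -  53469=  - 3^2*13^1*457^1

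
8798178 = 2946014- -5852164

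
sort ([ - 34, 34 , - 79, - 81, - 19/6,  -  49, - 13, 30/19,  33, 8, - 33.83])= [- 81,-79, - 49, - 34,  -  33.83,-13, - 19/6, 30/19,8, 33, 34]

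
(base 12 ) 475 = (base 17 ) 252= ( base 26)PF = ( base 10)665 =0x299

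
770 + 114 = 884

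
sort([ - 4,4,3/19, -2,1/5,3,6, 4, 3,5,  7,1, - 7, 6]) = [ - 7,-4, - 2,3/19,  1/5, 1, 3,3,4, 4,5,6,6,  7]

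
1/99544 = 1/99544 = 0.00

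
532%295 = 237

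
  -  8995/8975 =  - 2 + 1791/1795 = -1.00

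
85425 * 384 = 32803200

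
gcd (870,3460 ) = 10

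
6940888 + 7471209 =14412097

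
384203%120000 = 24203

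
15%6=3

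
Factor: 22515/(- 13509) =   -  3^( - 1)*5^1  =  - 5/3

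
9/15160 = 9/15160 = 0.00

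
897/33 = 27 + 2/11 = 27.18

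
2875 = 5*575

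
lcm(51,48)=816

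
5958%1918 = 204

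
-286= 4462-4748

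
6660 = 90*74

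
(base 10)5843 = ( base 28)7cj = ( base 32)5mj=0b1011011010011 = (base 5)141333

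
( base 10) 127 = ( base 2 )1111111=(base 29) 4b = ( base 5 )1002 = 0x7f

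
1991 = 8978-6987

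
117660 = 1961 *60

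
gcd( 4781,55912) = 1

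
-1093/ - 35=31 + 8/35 = 31.23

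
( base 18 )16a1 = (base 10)7957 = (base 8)17425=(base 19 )130f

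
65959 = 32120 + 33839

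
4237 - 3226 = 1011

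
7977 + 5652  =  13629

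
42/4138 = 21/2069 = 0.01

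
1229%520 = 189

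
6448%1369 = 972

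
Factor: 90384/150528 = 269/448 = 2^ ( - 6)*7^( -1 ) * 269^1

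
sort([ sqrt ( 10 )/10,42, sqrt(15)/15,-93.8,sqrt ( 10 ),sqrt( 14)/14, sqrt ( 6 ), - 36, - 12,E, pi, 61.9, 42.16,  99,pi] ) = [-93.8, - 36, - 12, sqrt( 15 )/15, sqrt( 14)/14,sqrt(10 )/10,sqrt (6) , E, pi,  pi, sqrt(10),42,42.16, 61.9 , 99] 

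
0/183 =0 = 0.00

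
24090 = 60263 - 36173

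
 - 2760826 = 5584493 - 8345319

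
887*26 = 23062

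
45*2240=100800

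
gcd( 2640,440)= 440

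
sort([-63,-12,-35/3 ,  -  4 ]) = [-63, - 12,-35/3,-4] 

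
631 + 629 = 1260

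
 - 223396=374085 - 597481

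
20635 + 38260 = 58895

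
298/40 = 7 + 9/20 = 7.45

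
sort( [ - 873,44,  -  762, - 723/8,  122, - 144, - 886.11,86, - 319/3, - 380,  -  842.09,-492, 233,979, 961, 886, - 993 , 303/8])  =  [-993, - 886.11, - 873, - 842.09, - 762, - 492 , - 380,  -  144, - 319/3, - 723/8,303/8, 44, 86, 122 , 233, 886,961  ,  979]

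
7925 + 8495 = 16420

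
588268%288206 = 11856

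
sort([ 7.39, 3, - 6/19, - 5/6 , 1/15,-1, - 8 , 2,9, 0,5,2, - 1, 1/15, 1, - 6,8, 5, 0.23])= [ - 8,-6,-1, - 1,-5/6, - 6/19,  0,1/15 , 1/15,0.23,1 , 2, 2,3, 5, 5,7.39,8 , 9]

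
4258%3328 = 930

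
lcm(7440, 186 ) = 7440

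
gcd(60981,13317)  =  3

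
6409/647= 6409/647 = 9.91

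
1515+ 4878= 6393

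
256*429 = 109824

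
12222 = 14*873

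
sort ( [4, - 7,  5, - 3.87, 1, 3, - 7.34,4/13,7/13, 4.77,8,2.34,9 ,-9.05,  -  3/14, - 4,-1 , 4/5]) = [ - 9.05 , - 7.34, - 7, - 4, - 3.87, - 1, - 3/14,4/13,7/13,4/5,1 , 2.34, 3,4,4.77, 5,8  ,  9 ] 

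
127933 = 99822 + 28111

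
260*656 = 170560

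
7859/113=69 + 62/113 =69.55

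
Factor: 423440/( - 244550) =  - 632/365 = -  2^3 * 5^( -1) * 73^ ( - 1 ) * 79^1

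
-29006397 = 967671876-996678273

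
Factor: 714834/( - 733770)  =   - 151/155 = - 5^( - 1)*31^( - 1)*151^1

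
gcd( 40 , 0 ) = 40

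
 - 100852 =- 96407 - 4445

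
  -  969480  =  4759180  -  5728660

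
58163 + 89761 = 147924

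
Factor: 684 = 2^2*3^2 * 19^1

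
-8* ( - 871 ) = 6968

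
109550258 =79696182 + 29854076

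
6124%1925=349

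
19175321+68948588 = 88123909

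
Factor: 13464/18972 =2^1*11^1*31^(- 1) = 22/31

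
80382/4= 40191/2 = 20095.50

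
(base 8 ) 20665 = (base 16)21b5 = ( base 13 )3C0A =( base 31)8ub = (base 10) 8629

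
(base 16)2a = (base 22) 1k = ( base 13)33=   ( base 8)52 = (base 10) 42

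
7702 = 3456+4246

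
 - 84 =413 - 497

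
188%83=22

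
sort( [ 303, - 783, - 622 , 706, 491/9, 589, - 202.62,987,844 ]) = [ - 783, - 622, - 202.62,491/9,303, 589,  706,844,987]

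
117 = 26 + 91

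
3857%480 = 17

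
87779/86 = 1020 + 59/86 = 1020.69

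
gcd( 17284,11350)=2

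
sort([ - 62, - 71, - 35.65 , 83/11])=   [ - 71,-62,- 35.65,83/11] 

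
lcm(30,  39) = 390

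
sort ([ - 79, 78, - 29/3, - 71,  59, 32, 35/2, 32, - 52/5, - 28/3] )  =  [-79, - 71, - 52/5, - 29/3, - 28/3, 35/2,32,32, 59, 78 ] 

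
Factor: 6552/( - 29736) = - 13/59 = - 13^1*59^ ( - 1 ) 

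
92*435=40020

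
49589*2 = 99178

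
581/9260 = 581/9260 =0.06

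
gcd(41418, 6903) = 6903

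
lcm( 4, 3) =12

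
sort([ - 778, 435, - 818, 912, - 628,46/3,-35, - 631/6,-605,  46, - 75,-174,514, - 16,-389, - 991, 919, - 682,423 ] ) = [  -  991, - 818, - 778, - 682, - 628,-605 ,  -  389, - 174, - 631/6 ,-75, - 35, - 16, 46/3, 46,423, 435,514, 912,919]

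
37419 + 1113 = 38532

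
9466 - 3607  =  5859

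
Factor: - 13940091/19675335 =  - 4646697/6558445 = -3^1 *5^ (-1)*11^1* 19^1*7411^1 * 1311689^ ( - 1)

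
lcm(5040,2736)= 95760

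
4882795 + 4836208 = 9719003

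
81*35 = 2835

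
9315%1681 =910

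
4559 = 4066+493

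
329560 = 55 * 5992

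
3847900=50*76958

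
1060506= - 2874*(-369) 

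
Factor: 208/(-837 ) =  - 2^4 * 3^( - 3)*13^1*31^( - 1 )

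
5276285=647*8155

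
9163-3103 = 6060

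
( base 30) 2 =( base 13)2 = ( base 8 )2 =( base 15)2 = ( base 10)2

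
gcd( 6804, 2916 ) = 972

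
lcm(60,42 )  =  420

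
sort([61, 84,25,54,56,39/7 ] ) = [39/7, 25,54,56, 61,84 ]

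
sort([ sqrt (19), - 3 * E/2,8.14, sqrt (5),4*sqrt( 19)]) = [ - 3 * E/2,sqrt( 5), sqrt(19),  8.14, 4*sqrt (19 )]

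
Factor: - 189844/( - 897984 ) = 47461/224496 = 2^( - 4 )*3^(- 2)*31^1*1531^1*1559^( - 1 ) 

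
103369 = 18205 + 85164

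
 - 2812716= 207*( - 13588 )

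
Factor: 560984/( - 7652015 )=-2^3*5^(  -  1)* 7^ ( - 1) * 70123^1 * 218629^( - 1)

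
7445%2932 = 1581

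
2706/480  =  451/80= 5.64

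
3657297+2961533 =6618830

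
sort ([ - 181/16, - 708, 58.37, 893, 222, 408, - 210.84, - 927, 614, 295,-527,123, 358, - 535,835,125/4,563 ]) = [ - 927, -708, - 535, - 527 , - 210.84,  -  181/16 , 125/4  ,  58.37, 123, 222, 295, 358, 408, 563,614, 835,893 ] 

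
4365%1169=858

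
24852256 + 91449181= 116301437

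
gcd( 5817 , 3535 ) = 7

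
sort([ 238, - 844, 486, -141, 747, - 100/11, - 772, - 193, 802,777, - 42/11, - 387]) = [-844, - 772, - 387, - 193  ,-141 , - 100/11, - 42/11,238,486, 747, 777, 802 ] 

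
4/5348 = 1/1337 = 0.00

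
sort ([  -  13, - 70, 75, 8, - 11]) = [ - 70 ,-13, - 11, 8,75 ] 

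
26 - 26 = 0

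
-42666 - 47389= - 90055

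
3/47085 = 1/15695=0.00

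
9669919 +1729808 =11399727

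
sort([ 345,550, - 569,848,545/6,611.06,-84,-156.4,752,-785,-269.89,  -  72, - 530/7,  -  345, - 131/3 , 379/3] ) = [ - 785,-569 , - 345, - 269.89,  -  156.4,-84, - 530/7, - 72 , - 131/3,545/6,379/3, 345, 550, 611.06,752,848] 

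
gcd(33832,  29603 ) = 4229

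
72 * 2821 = 203112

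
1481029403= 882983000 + 598046403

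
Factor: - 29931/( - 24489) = 11/9 = 3^( - 2 )*11^1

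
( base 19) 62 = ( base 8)164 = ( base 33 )3H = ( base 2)1110100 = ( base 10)116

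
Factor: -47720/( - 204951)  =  2^3*3^( - 1)*5^1*53^( - 1)*1193^1 * 1289^(- 1) 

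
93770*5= 468850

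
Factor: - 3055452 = - 2^2*3^1*101^1*2521^1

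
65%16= 1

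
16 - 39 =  - 23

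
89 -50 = 39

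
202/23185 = 202/23185 = 0.01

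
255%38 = 27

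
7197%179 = 37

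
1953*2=3906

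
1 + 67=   68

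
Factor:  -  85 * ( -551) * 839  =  5^1*17^1*19^1 * 29^1*839^1 = 39294565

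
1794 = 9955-8161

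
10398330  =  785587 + 9612743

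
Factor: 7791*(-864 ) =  - 2^5*3^4*7^2*53^1 = - 6731424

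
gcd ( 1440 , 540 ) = 180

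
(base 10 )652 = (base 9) 804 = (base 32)kc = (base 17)246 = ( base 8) 1214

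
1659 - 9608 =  - 7949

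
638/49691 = 638/49691= 0.01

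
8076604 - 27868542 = - 19791938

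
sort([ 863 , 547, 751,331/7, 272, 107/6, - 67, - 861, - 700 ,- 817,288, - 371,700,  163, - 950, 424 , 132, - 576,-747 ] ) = [ - 950, - 861, - 817, - 747,  -  700, - 576 , - 371, - 67 , 107/6,331/7,132, 163, 272,  288, 424,547, 700,751,863]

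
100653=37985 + 62668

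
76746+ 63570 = 140316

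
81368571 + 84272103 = 165640674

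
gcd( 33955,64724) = 1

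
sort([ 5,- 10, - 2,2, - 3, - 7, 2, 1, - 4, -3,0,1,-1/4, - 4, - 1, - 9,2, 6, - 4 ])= [ - 10, - 9, - 7, - 4, - 4, - 4,-3, - 3, - 2, - 1, - 1/4,0, 1, 1,2,2, 2 , 5 , 6]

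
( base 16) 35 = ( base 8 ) 65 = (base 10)53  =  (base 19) 2F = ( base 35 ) 1I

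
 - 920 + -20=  - 940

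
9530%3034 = 428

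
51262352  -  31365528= 19896824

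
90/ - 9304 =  - 1 + 4607/4652 = -0.01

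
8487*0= 0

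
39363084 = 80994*486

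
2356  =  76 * 31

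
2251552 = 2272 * 991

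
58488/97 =58488/97  =  602.97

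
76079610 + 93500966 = 169580576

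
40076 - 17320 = 22756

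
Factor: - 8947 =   -  23^1*389^1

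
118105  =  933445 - 815340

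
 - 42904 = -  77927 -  - 35023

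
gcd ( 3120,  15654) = 6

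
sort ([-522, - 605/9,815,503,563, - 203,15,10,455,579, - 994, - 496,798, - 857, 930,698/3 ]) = [ - 994, - 857, - 522, - 496, - 203, - 605/9, 10, 15,698/3,455 , 503, 563, 579,798 , 815,930]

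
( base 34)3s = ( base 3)11211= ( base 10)130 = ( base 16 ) 82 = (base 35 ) 3P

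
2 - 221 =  - 219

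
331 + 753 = 1084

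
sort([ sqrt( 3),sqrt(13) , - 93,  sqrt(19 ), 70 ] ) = [-93,sqrt( 3), sqrt(13),  sqrt(19 ), 70 ] 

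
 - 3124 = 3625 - 6749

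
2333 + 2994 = 5327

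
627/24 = 26 + 1/8 = 26.12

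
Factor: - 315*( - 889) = 280035= 3^2*5^1 * 7^2 *127^1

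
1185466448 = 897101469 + 288364979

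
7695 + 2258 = 9953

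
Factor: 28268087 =28268087^1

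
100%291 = 100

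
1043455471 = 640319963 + 403135508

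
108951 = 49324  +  59627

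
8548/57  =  149+55/57 = 149.96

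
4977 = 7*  711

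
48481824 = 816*59414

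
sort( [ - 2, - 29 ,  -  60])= [ -60,  -  29, - 2]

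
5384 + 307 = 5691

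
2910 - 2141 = 769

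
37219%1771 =28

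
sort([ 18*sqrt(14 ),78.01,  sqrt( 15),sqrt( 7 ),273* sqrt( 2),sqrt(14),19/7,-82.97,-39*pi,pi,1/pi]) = [ - 39*pi, -82.97,1/pi,sqrt(7),19/7,pi, sqrt ( 14), sqrt(15), 18 *sqrt ( 14),78.01 , 273 * sqrt (2)]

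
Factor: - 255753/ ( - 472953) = 471/871 = 3^1*13^( - 1 )*67^( - 1 )*157^1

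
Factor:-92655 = -3^2*5^1  *  29^1*71^1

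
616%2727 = 616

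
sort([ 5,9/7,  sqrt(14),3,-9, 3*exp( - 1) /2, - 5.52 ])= [-9,-5.52, 3 * exp( - 1)/2,9/7, 3,sqrt( 14 ),5]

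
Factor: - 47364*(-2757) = 130582548 = 2^2 * 3^2  *  919^1*3947^1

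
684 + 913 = 1597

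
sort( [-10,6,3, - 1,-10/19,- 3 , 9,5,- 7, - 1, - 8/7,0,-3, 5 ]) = [- 10, -7, - 3,  -  3,-8/7,- 1, - 1,-10/19, 0, 3,5,5,6, 9]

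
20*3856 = 77120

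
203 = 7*29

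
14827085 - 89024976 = -74197891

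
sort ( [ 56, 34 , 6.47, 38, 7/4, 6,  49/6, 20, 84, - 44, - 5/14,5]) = [ - 44,  -  5/14, 7/4, 5, 6, 6.47, 49/6, 20,34,38,56,  84] 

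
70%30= 10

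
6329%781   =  81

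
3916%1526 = 864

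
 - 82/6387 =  -1+6305/6387 = -0.01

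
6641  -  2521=4120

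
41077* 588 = 24153276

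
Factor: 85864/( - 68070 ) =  - 2^2*3^( - 1)*5^( -1)*2269^(-1) * 10733^1 =- 42932/34035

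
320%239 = 81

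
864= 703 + 161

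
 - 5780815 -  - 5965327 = 184512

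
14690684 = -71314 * ( - 206 ) 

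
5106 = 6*851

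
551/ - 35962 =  - 1 + 35411/35962 = - 0.02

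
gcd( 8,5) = 1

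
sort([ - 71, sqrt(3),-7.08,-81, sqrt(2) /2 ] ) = [  -  81, - 71, - 7.08, sqrt(2 ) /2,sqrt(3)] 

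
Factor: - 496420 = - 2^2*5^1 * 24821^1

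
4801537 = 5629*853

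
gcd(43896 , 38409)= 5487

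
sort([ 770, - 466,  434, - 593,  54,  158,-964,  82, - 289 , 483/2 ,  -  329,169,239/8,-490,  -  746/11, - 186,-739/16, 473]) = [ - 964, - 593 , - 490,  -  466, - 329, - 289,-186, - 746/11, - 739/16,239/8,54,  82,  158, 169, 483/2,434, 473, 770 ] 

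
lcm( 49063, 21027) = 147189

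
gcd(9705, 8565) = 15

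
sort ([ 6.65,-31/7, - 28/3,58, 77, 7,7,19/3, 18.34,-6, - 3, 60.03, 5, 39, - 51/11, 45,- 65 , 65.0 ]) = [ - 65, -28/3, - 6, - 51/11,-31/7,- 3,  5,19/3, 6.65,7,7 , 18.34, 39,  45,58,60.03, 65.0, 77]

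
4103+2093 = 6196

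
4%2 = 0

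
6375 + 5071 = 11446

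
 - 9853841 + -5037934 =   -  14891775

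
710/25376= 355/12688 = 0.03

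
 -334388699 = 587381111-921769810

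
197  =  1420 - 1223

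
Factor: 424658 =2^1*13^1*16333^1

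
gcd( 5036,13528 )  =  4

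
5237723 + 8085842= 13323565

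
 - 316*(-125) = 39500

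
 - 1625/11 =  - 1625/11 = - 147.73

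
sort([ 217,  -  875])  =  [ - 875,217] 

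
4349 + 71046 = 75395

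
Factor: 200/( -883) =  - 2^3  *5^2* 883^( - 1 ) 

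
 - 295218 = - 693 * 426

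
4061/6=4061/6 = 676.83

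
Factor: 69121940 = 2^2*5^1*31^1 *111487^1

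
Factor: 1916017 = 19^1*31^1 * 3253^1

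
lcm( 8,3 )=24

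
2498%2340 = 158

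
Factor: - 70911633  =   - 3^1*13^1*149^1*12203^1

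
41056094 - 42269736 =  - 1213642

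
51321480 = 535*95928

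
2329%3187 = 2329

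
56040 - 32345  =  23695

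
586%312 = 274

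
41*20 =820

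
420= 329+91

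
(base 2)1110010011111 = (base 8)16237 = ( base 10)7327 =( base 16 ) 1C9F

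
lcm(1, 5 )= 5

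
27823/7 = 3974  +  5/7 = 3974.71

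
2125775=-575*(- 3697 )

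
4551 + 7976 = 12527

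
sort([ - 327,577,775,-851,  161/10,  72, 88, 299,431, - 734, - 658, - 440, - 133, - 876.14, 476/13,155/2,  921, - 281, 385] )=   [ - 876.14,-851, - 734, - 658,-440, - 327,  -  281, - 133,161/10 , 476/13,72,155/2, 88,299, 385,431,577,775,921]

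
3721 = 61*61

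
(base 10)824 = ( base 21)1I5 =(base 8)1470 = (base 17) 2E8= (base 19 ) 257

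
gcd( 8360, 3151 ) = 1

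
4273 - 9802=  - 5529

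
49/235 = 49/235   =  0.21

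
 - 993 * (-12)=11916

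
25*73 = 1825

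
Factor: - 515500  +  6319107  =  19^1 * 47^1*67^1*97^1 = 5803607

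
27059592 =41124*658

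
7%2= 1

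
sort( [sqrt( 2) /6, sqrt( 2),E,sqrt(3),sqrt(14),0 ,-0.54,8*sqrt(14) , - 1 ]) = [ - 1, - 0.54,0, sqrt( 2 )/6, sqrt( 2 ) , sqrt( 3), E,sqrt ( 14), 8*sqrt( 14)] 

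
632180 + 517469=1149649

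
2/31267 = 2/31267 =0.00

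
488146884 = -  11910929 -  - 500057813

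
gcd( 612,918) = 306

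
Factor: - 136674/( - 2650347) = 2^1 * 7^ ( - 1 )*37^ ( - 1) * 379^ (-1 )*2531^1 = 5062/98161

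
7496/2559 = 7496/2559  =  2.93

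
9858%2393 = 286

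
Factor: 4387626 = 2^1 * 3^2 * 173^1*1409^1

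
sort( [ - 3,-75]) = [-75,- 3] 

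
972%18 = 0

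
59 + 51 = 110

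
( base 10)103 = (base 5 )403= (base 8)147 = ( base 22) 4F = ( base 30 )3d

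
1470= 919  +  551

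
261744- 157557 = 104187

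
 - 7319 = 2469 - 9788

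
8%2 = 0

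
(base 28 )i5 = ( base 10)509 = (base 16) 1FD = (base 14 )285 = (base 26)JF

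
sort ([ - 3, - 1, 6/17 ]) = [ - 3,-1, 6/17]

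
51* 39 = 1989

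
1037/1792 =1037/1792 = 0.58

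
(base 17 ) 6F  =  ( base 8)165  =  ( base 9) 140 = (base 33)3I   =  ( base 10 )117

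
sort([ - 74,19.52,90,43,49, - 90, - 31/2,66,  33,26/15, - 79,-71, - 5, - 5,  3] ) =[ - 90, - 79,-74, - 71 ,-31/2, - 5 , - 5, 26/15, 3,19.52,33,43,49 , 66, 90 ] 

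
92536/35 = 2643 + 31/35 = 2643.89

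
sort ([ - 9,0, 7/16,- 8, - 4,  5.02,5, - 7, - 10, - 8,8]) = [-10, - 9,-8, - 8, - 7, - 4, 0, 7/16 , 5,5.02,8]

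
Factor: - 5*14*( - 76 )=5320 = 2^3 * 5^1 * 7^1*19^1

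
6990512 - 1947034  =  5043478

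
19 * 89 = 1691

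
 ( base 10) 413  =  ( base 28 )EL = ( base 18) 14H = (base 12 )2a5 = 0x19D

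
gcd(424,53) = 53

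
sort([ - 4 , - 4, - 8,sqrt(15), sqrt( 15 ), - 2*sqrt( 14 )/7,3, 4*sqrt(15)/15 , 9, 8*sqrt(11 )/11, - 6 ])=[ - 8, - 6,-4, - 4,-2*sqrt(14)/7,4*sqrt(15)/15, 8 * sqrt(11)/11,3,sqrt( 15 ),sqrt( 15),9]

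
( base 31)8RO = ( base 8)20545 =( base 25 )dgo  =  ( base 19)14ci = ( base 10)8549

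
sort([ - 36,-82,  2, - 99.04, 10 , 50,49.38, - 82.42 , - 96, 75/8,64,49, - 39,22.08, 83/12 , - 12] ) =[ - 99.04,-96, - 82.42, - 82, - 39, - 36,- 12, 2,  83/12,75/8 , 10,22.08,49, 49.38 , 50,64]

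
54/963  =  6/107 = 0.06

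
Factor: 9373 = 7^1*13^1*103^1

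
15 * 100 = 1500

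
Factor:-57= - 3^1*19^1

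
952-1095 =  - 143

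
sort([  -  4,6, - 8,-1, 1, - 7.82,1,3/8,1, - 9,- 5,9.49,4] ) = [  -  9,-8,-7.82 ,-5 ,-4,-1, 3/8,1, 1,1,  4,6, 9.49]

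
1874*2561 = 4799314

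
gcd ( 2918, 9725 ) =1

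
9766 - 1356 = 8410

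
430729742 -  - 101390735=532120477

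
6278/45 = 6278/45  =  139.51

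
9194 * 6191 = 56920054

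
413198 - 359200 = 53998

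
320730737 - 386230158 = -65499421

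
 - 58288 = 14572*( - 4 ) 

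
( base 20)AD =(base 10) 213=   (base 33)6f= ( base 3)21220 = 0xD5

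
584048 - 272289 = 311759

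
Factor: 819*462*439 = 166107942 = 2^1*3^3 * 7^2*11^1 * 13^1*439^1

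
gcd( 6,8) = 2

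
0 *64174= 0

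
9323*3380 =31511740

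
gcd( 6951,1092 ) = 21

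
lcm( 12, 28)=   84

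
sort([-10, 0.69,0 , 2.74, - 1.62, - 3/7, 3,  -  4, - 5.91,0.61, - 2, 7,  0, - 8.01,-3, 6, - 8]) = [ - 10, - 8.01 , - 8, - 5.91,-4, - 3,- 2, - 1.62, -3/7,0, 0 , 0.61,0.69, 2.74,3 , 6,7 ] 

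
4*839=3356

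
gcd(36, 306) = 18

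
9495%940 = 95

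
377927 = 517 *731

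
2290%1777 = 513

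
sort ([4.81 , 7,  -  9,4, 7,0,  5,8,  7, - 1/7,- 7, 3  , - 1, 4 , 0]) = [  -  9,  -  7, - 1,-1/7 , 0, 0 , 3, 4, 4, 4.81, 5,7, 7,  7,8 ]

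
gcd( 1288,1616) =8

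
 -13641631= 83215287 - 96856918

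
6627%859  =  614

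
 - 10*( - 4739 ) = 47390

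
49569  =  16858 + 32711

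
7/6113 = 7/6113 = 0.00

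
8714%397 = 377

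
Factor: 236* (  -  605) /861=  - 142780/861 = -2^2 * 3^ (  -  1 )*5^1*7^(-1 )*11^2*41^( - 1)*59^1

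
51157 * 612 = 31308084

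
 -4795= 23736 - 28531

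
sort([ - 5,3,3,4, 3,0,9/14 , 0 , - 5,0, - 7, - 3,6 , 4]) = [  -  7, - 5, - 5,  -  3,0, 0,0 , 9/14 , 3,3, 3,4, 4,  6 ] 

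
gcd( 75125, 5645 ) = 5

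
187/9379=187/9379 = 0.02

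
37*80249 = 2969213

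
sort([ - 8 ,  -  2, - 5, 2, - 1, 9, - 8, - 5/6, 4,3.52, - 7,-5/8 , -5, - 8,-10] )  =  [ - 10,-8, - 8, - 8 , - 7, - 5, - 5,-2, - 1, -5/6, - 5/8, 2, 3.52, 4,9]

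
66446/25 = 2657+21/25 = 2657.84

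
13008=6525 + 6483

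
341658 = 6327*54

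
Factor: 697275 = 3^3* 5^2 * 1033^1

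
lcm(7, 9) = 63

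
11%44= 11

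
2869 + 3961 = 6830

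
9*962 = 8658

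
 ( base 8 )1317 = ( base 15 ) 32E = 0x2cf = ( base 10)719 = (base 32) MF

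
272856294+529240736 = 802097030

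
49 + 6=55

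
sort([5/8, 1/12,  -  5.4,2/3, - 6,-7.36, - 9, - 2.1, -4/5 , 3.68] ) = [  -  9, - 7.36, - 6, - 5.4 , - 2.1, - 4/5, 1/12,5/8, 2/3, 3.68 ]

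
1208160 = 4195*288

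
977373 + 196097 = 1173470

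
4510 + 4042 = 8552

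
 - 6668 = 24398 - 31066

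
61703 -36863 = 24840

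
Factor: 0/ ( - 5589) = 0^1  =  0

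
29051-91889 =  - 62838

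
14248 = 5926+8322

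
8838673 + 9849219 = 18687892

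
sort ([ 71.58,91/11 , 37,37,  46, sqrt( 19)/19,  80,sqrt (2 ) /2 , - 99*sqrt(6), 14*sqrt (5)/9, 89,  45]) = [ - 99 *sqrt (6 ),  sqrt ( 19 ) /19,sqrt(2 ) /2, 14*sqrt(5 ) /9, 91/11,37,37,45,46, 71.58,  80,  89]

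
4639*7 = 32473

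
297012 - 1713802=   -1416790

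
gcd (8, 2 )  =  2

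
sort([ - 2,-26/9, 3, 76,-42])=[  -  42, - 26/9, - 2,  3,76]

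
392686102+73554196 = 466240298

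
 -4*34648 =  - 138592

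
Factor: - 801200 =  -  2^4 * 5^2 * 2003^1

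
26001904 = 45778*568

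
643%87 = 34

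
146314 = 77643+68671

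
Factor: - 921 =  - 3^1*307^1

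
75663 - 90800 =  - 15137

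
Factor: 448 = 2^6 * 7^1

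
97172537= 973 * 99869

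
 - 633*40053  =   - 25353549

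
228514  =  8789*26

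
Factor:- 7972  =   - 2^2*1993^1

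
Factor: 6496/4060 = 8/5= 2^3*5^( - 1) 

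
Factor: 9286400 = 2^8 * 5^2*1451^1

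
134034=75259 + 58775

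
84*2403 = 201852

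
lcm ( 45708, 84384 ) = 1096992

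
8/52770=4/26385 = 0.00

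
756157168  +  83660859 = 839818027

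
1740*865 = 1505100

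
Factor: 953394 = 2^1*3^1*13^1*17^1*719^1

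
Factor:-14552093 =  - 47^1*269^1*1151^1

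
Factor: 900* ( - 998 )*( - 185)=2^3*3^2*5^3 * 37^1*499^1 = 166167000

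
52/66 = 26/33 =0.79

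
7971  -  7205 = 766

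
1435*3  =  4305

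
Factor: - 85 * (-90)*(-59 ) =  - 451350 = - 2^1*3^2*5^2*17^1*59^1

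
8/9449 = 8/9449 = 0.00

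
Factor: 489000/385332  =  250/197 = 2^1*5^3*197^( - 1)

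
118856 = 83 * 1432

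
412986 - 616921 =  - 203935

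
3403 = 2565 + 838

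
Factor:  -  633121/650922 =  - 2^( - 1)*3^( - 1 )*23^1*157^(-1) *691^( -1 )* 27527^1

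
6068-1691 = 4377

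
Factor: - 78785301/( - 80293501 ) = 3^1*7^1*47^1*2137^ ( - 1)*37573^(-1)*79823^1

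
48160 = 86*560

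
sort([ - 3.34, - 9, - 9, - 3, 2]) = [- 9, - 9, - 3.34,-3,2]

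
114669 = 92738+21931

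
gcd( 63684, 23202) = 18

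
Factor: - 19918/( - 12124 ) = 2^( - 1)*7^( - 1)*23^1= 23/14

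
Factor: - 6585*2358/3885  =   - 1035162/259 = - 2^1*3^2*7^ ( - 1) * 37^ (-1)  *131^1*439^1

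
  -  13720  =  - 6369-7351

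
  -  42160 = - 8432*5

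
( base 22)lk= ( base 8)742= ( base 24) K2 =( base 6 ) 2122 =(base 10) 482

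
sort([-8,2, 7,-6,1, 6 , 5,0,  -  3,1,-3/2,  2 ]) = [ - 8, - 6,  -  3, - 3/2,0,1,  1,2,2,5, 6 , 7]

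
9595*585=5613075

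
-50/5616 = -1 + 2783/2808 = - 0.01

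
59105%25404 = 8297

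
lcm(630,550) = 34650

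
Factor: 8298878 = 2^1* 7^1* 37^2*433^1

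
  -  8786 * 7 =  - 61502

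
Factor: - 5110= - 2^1 * 5^1 * 7^1*73^1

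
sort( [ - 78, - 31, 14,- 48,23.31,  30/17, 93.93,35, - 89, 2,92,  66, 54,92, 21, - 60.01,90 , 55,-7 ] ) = [ - 89, - 78, - 60.01, - 48, - 31, - 7,30/17,2,14,21,23.31,35,  54,55 , 66,90, 92, 92, 93.93] 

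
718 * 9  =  6462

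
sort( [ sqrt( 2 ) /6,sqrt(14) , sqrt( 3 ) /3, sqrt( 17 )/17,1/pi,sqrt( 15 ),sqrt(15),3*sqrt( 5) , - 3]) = [ - 3, sqrt(2 )/6, sqrt( 17 ) /17, 1/pi, sqrt( 3) /3,sqrt (14) , sqrt( 15), sqrt( 15) , 3*sqrt( 5 ) ]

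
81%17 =13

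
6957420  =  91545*76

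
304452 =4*76113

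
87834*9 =790506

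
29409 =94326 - 64917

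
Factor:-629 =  - 17^1*37^1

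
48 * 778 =37344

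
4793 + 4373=9166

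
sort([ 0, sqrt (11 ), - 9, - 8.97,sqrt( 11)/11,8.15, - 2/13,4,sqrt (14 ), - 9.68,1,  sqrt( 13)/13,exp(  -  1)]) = [  -  9.68, - 9 , - 8.97 , - 2/13, 0 , sqrt(13)/13, sqrt( 11)/11,  exp( - 1), 1,  sqrt( 11 ),sqrt( 14 ),4, 8.15]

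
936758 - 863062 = 73696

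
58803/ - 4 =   -  58803/4= -  14700.75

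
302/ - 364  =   - 1 + 31/182 = - 0.83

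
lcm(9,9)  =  9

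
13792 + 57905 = 71697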